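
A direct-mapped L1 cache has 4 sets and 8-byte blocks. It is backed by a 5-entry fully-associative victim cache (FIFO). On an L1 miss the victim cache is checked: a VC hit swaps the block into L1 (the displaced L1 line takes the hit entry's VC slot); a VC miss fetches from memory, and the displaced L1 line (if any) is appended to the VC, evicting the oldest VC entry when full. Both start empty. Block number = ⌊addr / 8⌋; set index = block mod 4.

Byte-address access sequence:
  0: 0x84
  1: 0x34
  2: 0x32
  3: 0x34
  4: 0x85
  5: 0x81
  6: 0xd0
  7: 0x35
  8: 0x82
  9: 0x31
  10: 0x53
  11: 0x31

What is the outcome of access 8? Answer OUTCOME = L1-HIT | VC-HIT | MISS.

0: 0x84 (blk 16, set 0) → MISS  vc=[]
1: 0x34 (blk 6, set 2) → MISS  vc=[]
2: 0x32 (blk 6, set 2) → L1-HIT  vc=[]
3: 0x34 (blk 6, set 2) → L1-HIT  vc=[]
4: 0x85 (blk 16, set 0) → L1-HIT  vc=[]
5: 0x81 (blk 16, set 0) → L1-HIT  vc=[]
6: 0xd0 (blk 26, set 2) → MISS  vc=[6]
7: 0x35 (blk 6, set 2) → VC-HIT  vc=[26]
8: 0x82 (blk 16, set 0) → L1-HIT  vc=[26]
9: 0x31 (blk 6, set 2) → L1-HIT  vc=[26]
10: 0x53 (blk 10, set 2) → MISS  vc=[26, 6]
11: 0x31 (blk 6, set 2) → VC-HIT  vc=[26, 10]

OUTCOME = L1-HIT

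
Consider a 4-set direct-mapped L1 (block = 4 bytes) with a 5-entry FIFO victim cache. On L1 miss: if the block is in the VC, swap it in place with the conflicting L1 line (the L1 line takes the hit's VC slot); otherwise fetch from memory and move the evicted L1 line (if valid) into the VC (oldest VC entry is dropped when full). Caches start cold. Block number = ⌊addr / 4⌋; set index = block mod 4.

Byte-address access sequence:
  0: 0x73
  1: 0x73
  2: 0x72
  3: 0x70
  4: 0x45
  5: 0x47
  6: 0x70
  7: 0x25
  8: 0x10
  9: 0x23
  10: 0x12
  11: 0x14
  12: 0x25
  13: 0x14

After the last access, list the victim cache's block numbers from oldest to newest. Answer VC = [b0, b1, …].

  [0] addr=0x73 blk=28 s=0: MISS | VC []
  [1] addr=0x73 blk=28 s=0: L1-HIT | VC []
  [2] addr=0x72 blk=28 s=0: L1-HIT | VC []
  [3] addr=0x70 blk=28 s=0: L1-HIT | VC []
  [4] addr=0x45 blk=17 s=1: MISS | VC []
  [5] addr=0x47 blk=17 s=1: L1-HIT | VC []
  [6] addr=0x70 blk=28 s=0: L1-HIT | VC []
  [7] addr=0x25 blk=9 s=1: MISS | VC [17]
  [8] addr=0x10 blk=4 s=0: MISS | VC [17, 28]
  [9] addr=0x23 blk=8 s=0: MISS | VC [17, 28, 4]
  [10] addr=0x12 blk=4 s=0: VC-HIT | VC [17, 28, 8]
  [11] addr=0x14 blk=5 s=1: MISS | VC [17, 28, 8, 9]
  [12] addr=0x25 blk=9 s=1: VC-HIT | VC [17, 28, 8, 5]
  [13] addr=0x14 blk=5 s=1: VC-HIT | VC [17, 28, 8, 9]

VC = [17, 28, 8, 9]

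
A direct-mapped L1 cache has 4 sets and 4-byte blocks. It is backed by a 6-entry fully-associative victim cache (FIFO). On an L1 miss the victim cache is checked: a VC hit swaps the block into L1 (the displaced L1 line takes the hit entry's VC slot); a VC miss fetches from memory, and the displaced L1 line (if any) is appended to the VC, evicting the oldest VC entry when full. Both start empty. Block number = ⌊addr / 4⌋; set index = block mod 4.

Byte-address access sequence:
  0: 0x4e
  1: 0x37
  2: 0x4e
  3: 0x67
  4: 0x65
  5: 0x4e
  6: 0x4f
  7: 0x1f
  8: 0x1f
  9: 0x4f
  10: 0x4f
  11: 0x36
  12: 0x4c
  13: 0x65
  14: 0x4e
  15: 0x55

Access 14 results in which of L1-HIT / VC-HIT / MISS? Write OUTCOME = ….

#0 0x4e→b19/s3 MISS; vc=[]
#1 0x37→b13/s1 MISS; vc=[]
#2 0x4e→b19/s3 L1-HIT; vc=[]
#3 0x67→b25/s1 MISS; vc=[13]
#4 0x65→b25/s1 L1-HIT; vc=[13]
#5 0x4e→b19/s3 L1-HIT; vc=[13]
#6 0x4f→b19/s3 L1-HIT; vc=[13]
#7 0x1f→b7/s3 MISS; vc=[13,19]
#8 0x1f→b7/s3 L1-HIT; vc=[13,19]
#9 0x4f→b19/s3 VC-HIT; vc=[13,7]
#10 0x4f→b19/s3 L1-HIT; vc=[13,7]
#11 0x36→b13/s1 VC-HIT; vc=[25,7]
#12 0x4c→b19/s3 L1-HIT; vc=[25,7]
#13 0x65→b25/s1 VC-HIT; vc=[13,7]
#14 0x4e→b19/s3 L1-HIT; vc=[13,7]
#15 0x55→b21/s1 MISS; vc=[13,7,25]

OUTCOME = L1-HIT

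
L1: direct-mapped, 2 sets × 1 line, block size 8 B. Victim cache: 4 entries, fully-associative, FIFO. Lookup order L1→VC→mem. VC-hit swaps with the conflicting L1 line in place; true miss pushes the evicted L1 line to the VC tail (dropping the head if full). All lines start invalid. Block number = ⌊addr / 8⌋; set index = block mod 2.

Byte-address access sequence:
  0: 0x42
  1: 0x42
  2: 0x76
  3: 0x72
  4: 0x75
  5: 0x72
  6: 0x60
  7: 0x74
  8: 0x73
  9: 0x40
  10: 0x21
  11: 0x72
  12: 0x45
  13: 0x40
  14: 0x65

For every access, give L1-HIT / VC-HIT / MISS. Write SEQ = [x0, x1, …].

  [0] addr=0x42 blk=8 s=0: MISS | VC []
  [1] addr=0x42 blk=8 s=0: L1-HIT | VC []
  [2] addr=0x76 blk=14 s=0: MISS | VC [8]
  [3] addr=0x72 blk=14 s=0: L1-HIT | VC [8]
  [4] addr=0x75 blk=14 s=0: L1-HIT | VC [8]
  [5] addr=0x72 blk=14 s=0: L1-HIT | VC [8]
  [6] addr=0x60 blk=12 s=0: MISS | VC [8, 14]
  [7] addr=0x74 blk=14 s=0: VC-HIT | VC [8, 12]
  [8] addr=0x73 blk=14 s=0: L1-HIT | VC [8, 12]
  [9] addr=0x40 blk=8 s=0: VC-HIT | VC [14, 12]
  [10] addr=0x21 blk=4 s=0: MISS | VC [14, 12, 8]
  [11] addr=0x72 blk=14 s=0: VC-HIT | VC [4, 12, 8]
  [12] addr=0x45 blk=8 s=0: VC-HIT | VC [4, 12, 14]
  [13] addr=0x40 blk=8 s=0: L1-HIT | VC [4, 12, 14]
  [14] addr=0x65 blk=12 s=0: VC-HIT | VC [4, 8, 14]

SEQ = [MISS, L1-HIT, MISS, L1-HIT, L1-HIT, L1-HIT, MISS, VC-HIT, L1-HIT, VC-HIT, MISS, VC-HIT, VC-HIT, L1-HIT, VC-HIT]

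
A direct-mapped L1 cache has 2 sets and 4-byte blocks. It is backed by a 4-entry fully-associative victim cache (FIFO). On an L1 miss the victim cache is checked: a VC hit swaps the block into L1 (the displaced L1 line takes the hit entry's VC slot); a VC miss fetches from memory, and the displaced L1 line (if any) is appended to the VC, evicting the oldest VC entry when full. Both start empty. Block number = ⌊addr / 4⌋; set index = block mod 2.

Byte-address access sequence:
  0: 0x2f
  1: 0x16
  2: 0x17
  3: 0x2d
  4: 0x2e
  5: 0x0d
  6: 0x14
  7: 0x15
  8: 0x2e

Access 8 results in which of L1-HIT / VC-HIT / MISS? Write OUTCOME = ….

OUTCOME = VC-HIT

#0 0x2f→b11/s1 MISS; vc=[]
#1 0x16→b5/s1 MISS; vc=[11]
#2 0x17→b5/s1 L1-HIT; vc=[11]
#3 0x2d→b11/s1 VC-HIT; vc=[5]
#4 0x2e→b11/s1 L1-HIT; vc=[5]
#5 0xd→b3/s1 MISS; vc=[5,11]
#6 0x14→b5/s1 VC-HIT; vc=[3,11]
#7 0x15→b5/s1 L1-HIT; vc=[3,11]
#8 0x2e→b11/s1 VC-HIT; vc=[3,5]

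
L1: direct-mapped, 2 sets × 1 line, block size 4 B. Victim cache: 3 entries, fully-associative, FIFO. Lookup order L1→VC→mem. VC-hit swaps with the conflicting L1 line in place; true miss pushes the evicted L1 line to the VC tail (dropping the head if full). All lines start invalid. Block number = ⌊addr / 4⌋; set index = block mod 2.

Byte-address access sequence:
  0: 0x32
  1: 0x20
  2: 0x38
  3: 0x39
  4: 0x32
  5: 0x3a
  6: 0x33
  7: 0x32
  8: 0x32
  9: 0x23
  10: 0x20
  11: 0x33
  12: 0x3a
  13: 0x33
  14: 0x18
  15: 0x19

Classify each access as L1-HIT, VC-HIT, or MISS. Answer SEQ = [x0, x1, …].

  [0] addr=0x32 blk=12 s=0: MISS | VC []
  [1] addr=0x20 blk=8 s=0: MISS | VC [12]
  [2] addr=0x38 blk=14 s=0: MISS | VC [12, 8]
  [3] addr=0x39 blk=14 s=0: L1-HIT | VC [12, 8]
  [4] addr=0x32 blk=12 s=0: VC-HIT | VC [14, 8]
  [5] addr=0x3a blk=14 s=0: VC-HIT | VC [12, 8]
  [6] addr=0x33 blk=12 s=0: VC-HIT | VC [14, 8]
  [7] addr=0x32 blk=12 s=0: L1-HIT | VC [14, 8]
  [8] addr=0x32 blk=12 s=0: L1-HIT | VC [14, 8]
  [9] addr=0x23 blk=8 s=0: VC-HIT | VC [14, 12]
  [10] addr=0x20 blk=8 s=0: L1-HIT | VC [14, 12]
  [11] addr=0x33 blk=12 s=0: VC-HIT | VC [14, 8]
  [12] addr=0x3a blk=14 s=0: VC-HIT | VC [12, 8]
  [13] addr=0x33 blk=12 s=0: VC-HIT | VC [14, 8]
  [14] addr=0x18 blk=6 s=0: MISS | VC [14, 8, 12]
  [15] addr=0x19 blk=6 s=0: L1-HIT | VC [14, 8, 12]

SEQ = [MISS, MISS, MISS, L1-HIT, VC-HIT, VC-HIT, VC-HIT, L1-HIT, L1-HIT, VC-HIT, L1-HIT, VC-HIT, VC-HIT, VC-HIT, MISS, L1-HIT]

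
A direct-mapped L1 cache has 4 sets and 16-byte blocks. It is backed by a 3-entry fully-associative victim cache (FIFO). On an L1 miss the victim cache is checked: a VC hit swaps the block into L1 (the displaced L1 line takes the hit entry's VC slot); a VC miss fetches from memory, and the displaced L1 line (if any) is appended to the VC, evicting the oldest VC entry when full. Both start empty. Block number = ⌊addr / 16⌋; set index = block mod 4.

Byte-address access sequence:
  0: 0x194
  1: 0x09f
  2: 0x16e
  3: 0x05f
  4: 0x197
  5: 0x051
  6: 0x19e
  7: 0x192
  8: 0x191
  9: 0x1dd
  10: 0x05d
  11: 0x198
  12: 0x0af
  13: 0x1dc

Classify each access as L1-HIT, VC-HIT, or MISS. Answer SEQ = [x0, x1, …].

SEQ = [MISS, MISS, MISS, MISS, VC-HIT, VC-HIT, VC-HIT, L1-HIT, L1-HIT, MISS, VC-HIT, VC-HIT, MISS, MISS]

  [0] addr=0x194 blk=25 s=1: MISS | VC []
  [1] addr=0x9f blk=9 s=1: MISS | VC [25]
  [2] addr=0x16e blk=22 s=2: MISS | VC [25]
  [3] addr=0x5f blk=5 s=1: MISS | VC [25, 9]
  [4] addr=0x197 blk=25 s=1: VC-HIT | VC [5, 9]
  [5] addr=0x51 blk=5 s=1: VC-HIT | VC [25, 9]
  [6] addr=0x19e blk=25 s=1: VC-HIT | VC [5, 9]
  [7] addr=0x192 blk=25 s=1: L1-HIT | VC [5, 9]
  [8] addr=0x191 blk=25 s=1: L1-HIT | VC [5, 9]
  [9] addr=0x1dd blk=29 s=1: MISS | VC [5, 9, 25]
  [10] addr=0x5d blk=5 s=1: VC-HIT | VC [29, 9, 25]
  [11] addr=0x198 blk=25 s=1: VC-HIT | VC [29, 9, 5]
  [12] addr=0xaf blk=10 s=2: MISS | VC [9, 5, 22]
  [13] addr=0x1dc blk=29 s=1: MISS | VC [5, 22, 25]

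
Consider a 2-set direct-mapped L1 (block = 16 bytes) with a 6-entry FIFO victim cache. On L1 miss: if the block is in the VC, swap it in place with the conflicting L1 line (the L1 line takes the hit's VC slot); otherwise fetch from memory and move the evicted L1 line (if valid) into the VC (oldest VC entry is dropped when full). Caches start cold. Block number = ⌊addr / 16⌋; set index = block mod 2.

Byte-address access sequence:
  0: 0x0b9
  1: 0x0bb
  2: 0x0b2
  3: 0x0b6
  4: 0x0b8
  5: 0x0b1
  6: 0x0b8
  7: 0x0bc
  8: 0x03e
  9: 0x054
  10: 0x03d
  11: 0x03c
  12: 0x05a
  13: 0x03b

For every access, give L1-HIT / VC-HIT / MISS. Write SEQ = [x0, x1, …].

  [0] addr=0xb9 blk=11 s=1: MISS | VC []
  [1] addr=0xbb blk=11 s=1: L1-HIT | VC []
  [2] addr=0xb2 blk=11 s=1: L1-HIT | VC []
  [3] addr=0xb6 blk=11 s=1: L1-HIT | VC []
  [4] addr=0xb8 blk=11 s=1: L1-HIT | VC []
  [5] addr=0xb1 blk=11 s=1: L1-HIT | VC []
  [6] addr=0xb8 blk=11 s=1: L1-HIT | VC []
  [7] addr=0xbc blk=11 s=1: L1-HIT | VC []
  [8] addr=0x3e blk=3 s=1: MISS | VC [11]
  [9] addr=0x54 blk=5 s=1: MISS | VC [11, 3]
  [10] addr=0x3d blk=3 s=1: VC-HIT | VC [11, 5]
  [11] addr=0x3c blk=3 s=1: L1-HIT | VC [11, 5]
  [12] addr=0x5a blk=5 s=1: VC-HIT | VC [11, 3]
  [13] addr=0x3b blk=3 s=1: VC-HIT | VC [11, 5]

SEQ = [MISS, L1-HIT, L1-HIT, L1-HIT, L1-HIT, L1-HIT, L1-HIT, L1-HIT, MISS, MISS, VC-HIT, L1-HIT, VC-HIT, VC-HIT]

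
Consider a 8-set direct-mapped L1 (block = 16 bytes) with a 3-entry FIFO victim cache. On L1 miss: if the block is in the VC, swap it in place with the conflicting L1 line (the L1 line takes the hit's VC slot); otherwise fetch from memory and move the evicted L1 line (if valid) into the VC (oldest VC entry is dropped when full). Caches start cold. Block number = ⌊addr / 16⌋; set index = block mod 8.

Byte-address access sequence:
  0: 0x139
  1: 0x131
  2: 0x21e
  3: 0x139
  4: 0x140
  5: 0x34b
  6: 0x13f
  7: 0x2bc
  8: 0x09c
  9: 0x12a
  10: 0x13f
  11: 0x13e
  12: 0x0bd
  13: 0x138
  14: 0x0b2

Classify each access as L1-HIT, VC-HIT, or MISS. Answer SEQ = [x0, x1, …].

  [0] addr=0x139 blk=19 s=3: MISS | VC []
  [1] addr=0x131 blk=19 s=3: L1-HIT | VC []
  [2] addr=0x21e blk=33 s=1: MISS | VC []
  [3] addr=0x139 blk=19 s=3: L1-HIT | VC []
  [4] addr=0x140 blk=20 s=4: MISS | VC []
  [5] addr=0x34b blk=52 s=4: MISS | VC [20]
  [6] addr=0x13f blk=19 s=3: L1-HIT | VC [20]
  [7] addr=0x2bc blk=43 s=3: MISS | VC [20, 19]
  [8] addr=0x9c blk=9 s=1: MISS | VC [20, 19, 33]
  [9] addr=0x12a blk=18 s=2: MISS | VC [20, 19, 33]
  [10] addr=0x13f blk=19 s=3: VC-HIT | VC [20, 43, 33]
  [11] addr=0x13e blk=19 s=3: L1-HIT | VC [20, 43, 33]
  [12] addr=0xbd blk=11 s=3: MISS | VC [43, 33, 19]
  [13] addr=0x138 blk=19 s=3: VC-HIT | VC [43, 33, 11]
  [14] addr=0xb2 blk=11 s=3: VC-HIT | VC [43, 33, 19]

SEQ = [MISS, L1-HIT, MISS, L1-HIT, MISS, MISS, L1-HIT, MISS, MISS, MISS, VC-HIT, L1-HIT, MISS, VC-HIT, VC-HIT]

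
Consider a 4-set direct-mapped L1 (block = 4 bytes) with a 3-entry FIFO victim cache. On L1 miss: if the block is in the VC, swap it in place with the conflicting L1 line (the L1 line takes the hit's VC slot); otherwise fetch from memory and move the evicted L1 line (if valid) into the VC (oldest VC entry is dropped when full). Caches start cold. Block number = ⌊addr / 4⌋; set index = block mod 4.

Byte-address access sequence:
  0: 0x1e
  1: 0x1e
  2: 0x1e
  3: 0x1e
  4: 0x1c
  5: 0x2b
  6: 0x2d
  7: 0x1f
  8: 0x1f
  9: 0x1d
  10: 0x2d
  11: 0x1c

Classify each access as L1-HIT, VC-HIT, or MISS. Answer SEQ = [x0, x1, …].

#0 0x1e→b7/s3 MISS; vc=[]
#1 0x1e→b7/s3 L1-HIT; vc=[]
#2 0x1e→b7/s3 L1-HIT; vc=[]
#3 0x1e→b7/s3 L1-HIT; vc=[]
#4 0x1c→b7/s3 L1-HIT; vc=[]
#5 0x2b→b10/s2 MISS; vc=[]
#6 0x2d→b11/s3 MISS; vc=[7]
#7 0x1f→b7/s3 VC-HIT; vc=[11]
#8 0x1f→b7/s3 L1-HIT; vc=[11]
#9 0x1d→b7/s3 L1-HIT; vc=[11]
#10 0x2d→b11/s3 VC-HIT; vc=[7]
#11 0x1c→b7/s3 VC-HIT; vc=[11]

SEQ = [MISS, L1-HIT, L1-HIT, L1-HIT, L1-HIT, MISS, MISS, VC-HIT, L1-HIT, L1-HIT, VC-HIT, VC-HIT]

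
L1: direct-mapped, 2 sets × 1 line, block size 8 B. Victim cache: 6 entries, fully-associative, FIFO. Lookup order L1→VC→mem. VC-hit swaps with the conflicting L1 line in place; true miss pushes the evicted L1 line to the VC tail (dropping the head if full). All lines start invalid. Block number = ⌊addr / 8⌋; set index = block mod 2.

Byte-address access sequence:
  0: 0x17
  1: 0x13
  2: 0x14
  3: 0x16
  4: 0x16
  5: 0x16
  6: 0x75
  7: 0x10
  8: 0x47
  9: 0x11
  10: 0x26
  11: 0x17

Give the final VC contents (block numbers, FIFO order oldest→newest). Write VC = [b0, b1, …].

VC = [14, 8, 4]

  [0] addr=0x17 blk=2 s=0: MISS | VC []
  [1] addr=0x13 blk=2 s=0: L1-HIT | VC []
  [2] addr=0x14 blk=2 s=0: L1-HIT | VC []
  [3] addr=0x16 blk=2 s=0: L1-HIT | VC []
  [4] addr=0x16 blk=2 s=0: L1-HIT | VC []
  [5] addr=0x16 blk=2 s=0: L1-HIT | VC []
  [6] addr=0x75 blk=14 s=0: MISS | VC [2]
  [7] addr=0x10 blk=2 s=0: VC-HIT | VC [14]
  [8] addr=0x47 blk=8 s=0: MISS | VC [14, 2]
  [9] addr=0x11 blk=2 s=0: VC-HIT | VC [14, 8]
  [10] addr=0x26 blk=4 s=0: MISS | VC [14, 8, 2]
  [11] addr=0x17 blk=2 s=0: VC-HIT | VC [14, 8, 4]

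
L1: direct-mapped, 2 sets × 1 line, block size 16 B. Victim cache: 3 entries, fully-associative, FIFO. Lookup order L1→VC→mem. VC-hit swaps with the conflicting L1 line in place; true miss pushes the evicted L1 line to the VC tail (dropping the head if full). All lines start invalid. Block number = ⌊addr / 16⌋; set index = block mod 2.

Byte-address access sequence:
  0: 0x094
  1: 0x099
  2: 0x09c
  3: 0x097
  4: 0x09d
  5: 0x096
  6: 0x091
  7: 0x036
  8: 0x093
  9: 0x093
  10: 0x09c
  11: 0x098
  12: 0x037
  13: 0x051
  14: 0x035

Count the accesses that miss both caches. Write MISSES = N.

#0 0x94→b9/s1 MISS; vc=[]
#1 0x99→b9/s1 L1-HIT; vc=[]
#2 0x9c→b9/s1 L1-HIT; vc=[]
#3 0x97→b9/s1 L1-HIT; vc=[]
#4 0x9d→b9/s1 L1-HIT; vc=[]
#5 0x96→b9/s1 L1-HIT; vc=[]
#6 0x91→b9/s1 L1-HIT; vc=[]
#7 0x36→b3/s1 MISS; vc=[9]
#8 0x93→b9/s1 VC-HIT; vc=[3]
#9 0x93→b9/s1 L1-HIT; vc=[3]
#10 0x9c→b9/s1 L1-HIT; vc=[3]
#11 0x98→b9/s1 L1-HIT; vc=[3]
#12 0x37→b3/s1 VC-HIT; vc=[9]
#13 0x51→b5/s1 MISS; vc=[9,3]
#14 0x35→b3/s1 VC-HIT; vc=[9,5]

MISSES = 3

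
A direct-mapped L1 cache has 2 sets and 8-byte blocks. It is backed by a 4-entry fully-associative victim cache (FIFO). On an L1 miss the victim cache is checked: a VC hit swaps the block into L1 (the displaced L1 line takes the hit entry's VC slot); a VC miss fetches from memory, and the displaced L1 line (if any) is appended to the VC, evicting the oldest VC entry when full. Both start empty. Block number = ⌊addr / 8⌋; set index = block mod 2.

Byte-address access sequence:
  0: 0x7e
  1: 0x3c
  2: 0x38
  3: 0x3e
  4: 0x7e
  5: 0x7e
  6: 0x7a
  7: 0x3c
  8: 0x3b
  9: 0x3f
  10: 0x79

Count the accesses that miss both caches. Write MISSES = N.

#0 0x7e→b15/s1 MISS; vc=[]
#1 0x3c→b7/s1 MISS; vc=[15]
#2 0x38→b7/s1 L1-HIT; vc=[15]
#3 0x3e→b7/s1 L1-HIT; vc=[15]
#4 0x7e→b15/s1 VC-HIT; vc=[7]
#5 0x7e→b15/s1 L1-HIT; vc=[7]
#6 0x7a→b15/s1 L1-HIT; vc=[7]
#7 0x3c→b7/s1 VC-HIT; vc=[15]
#8 0x3b→b7/s1 L1-HIT; vc=[15]
#9 0x3f→b7/s1 L1-HIT; vc=[15]
#10 0x79→b15/s1 VC-HIT; vc=[7]

MISSES = 2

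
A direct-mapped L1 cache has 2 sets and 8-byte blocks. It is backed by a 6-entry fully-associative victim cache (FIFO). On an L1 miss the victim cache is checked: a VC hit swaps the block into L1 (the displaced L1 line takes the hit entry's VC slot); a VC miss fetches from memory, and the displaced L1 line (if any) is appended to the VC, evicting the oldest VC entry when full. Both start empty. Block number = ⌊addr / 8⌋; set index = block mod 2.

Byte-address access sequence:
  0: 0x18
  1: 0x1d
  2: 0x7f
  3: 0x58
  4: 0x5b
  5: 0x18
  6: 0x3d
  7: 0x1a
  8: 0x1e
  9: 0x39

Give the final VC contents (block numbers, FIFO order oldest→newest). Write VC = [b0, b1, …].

#0 0x18→b3/s1 MISS; vc=[]
#1 0x1d→b3/s1 L1-HIT; vc=[]
#2 0x7f→b15/s1 MISS; vc=[3]
#3 0x58→b11/s1 MISS; vc=[3,15]
#4 0x5b→b11/s1 L1-HIT; vc=[3,15]
#5 0x18→b3/s1 VC-HIT; vc=[11,15]
#6 0x3d→b7/s1 MISS; vc=[11,15,3]
#7 0x1a→b3/s1 VC-HIT; vc=[11,15,7]
#8 0x1e→b3/s1 L1-HIT; vc=[11,15,7]
#9 0x39→b7/s1 VC-HIT; vc=[11,15,3]

VC = [11, 15, 3]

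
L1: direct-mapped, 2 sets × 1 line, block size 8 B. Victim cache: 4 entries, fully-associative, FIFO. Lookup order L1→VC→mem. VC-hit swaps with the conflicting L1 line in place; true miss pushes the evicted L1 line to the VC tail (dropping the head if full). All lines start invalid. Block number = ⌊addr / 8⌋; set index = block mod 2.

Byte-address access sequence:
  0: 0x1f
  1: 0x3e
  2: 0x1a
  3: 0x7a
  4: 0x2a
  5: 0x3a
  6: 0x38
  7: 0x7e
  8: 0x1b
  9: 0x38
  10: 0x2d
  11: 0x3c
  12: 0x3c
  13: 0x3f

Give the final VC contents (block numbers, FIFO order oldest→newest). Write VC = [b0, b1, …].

#0 0x1f→b3/s1 MISS; vc=[]
#1 0x3e→b7/s1 MISS; vc=[3]
#2 0x1a→b3/s1 VC-HIT; vc=[7]
#3 0x7a→b15/s1 MISS; vc=[7,3]
#4 0x2a→b5/s1 MISS; vc=[7,3,15]
#5 0x3a→b7/s1 VC-HIT; vc=[5,3,15]
#6 0x38→b7/s1 L1-HIT; vc=[5,3,15]
#7 0x7e→b15/s1 VC-HIT; vc=[5,3,7]
#8 0x1b→b3/s1 VC-HIT; vc=[5,15,7]
#9 0x38→b7/s1 VC-HIT; vc=[5,15,3]
#10 0x2d→b5/s1 VC-HIT; vc=[7,15,3]
#11 0x3c→b7/s1 VC-HIT; vc=[5,15,3]
#12 0x3c→b7/s1 L1-HIT; vc=[5,15,3]
#13 0x3f→b7/s1 L1-HIT; vc=[5,15,3]

VC = [5, 15, 3]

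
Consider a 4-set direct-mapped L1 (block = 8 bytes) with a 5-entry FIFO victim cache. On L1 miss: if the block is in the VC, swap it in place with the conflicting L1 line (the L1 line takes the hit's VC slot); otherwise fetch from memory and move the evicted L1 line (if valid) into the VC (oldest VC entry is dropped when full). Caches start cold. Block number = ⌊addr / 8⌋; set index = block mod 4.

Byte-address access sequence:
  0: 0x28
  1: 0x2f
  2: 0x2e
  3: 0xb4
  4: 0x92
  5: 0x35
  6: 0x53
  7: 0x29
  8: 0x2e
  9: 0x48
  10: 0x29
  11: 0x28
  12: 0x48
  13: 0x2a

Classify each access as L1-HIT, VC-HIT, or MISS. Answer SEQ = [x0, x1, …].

SEQ = [MISS, L1-HIT, L1-HIT, MISS, MISS, MISS, MISS, L1-HIT, L1-HIT, MISS, VC-HIT, L1-HIT, VC-HIT, VC-HIT]

  [0] addr=0x28 blk=5 s=1: MISS | VC []
  [1] addr=0x2f blk=5 s=1: L1-HIT | VC []
  [2] addr=0x2e blk=5 s=1: L1-HIT | VC []
  [3] addr=0xb4 blk=22 s=2: MISS | VC []
  [4] addr=0x92 blk=18 s=2: MISS | VC [22]
  [5] addr=0x35 blk=6 s=2: MISS | VC [22, 18]
  [6] addr=0x53 blk=10 s=2: MISS | VC [22, 18, 6]
  [7] addr=0x29 blk=5 s=1: L1-HIT | VC [22, 18, 6]
  [8] addr=0x2e blk=5 s=1: L1-HIT | VC [22, 18, 6]
  [9] addr=0x48 blk=9 s=1: MISS | VC [22, 18, 6, 5]
  [10] addr=0x29 blk=5 s=1: VC-HIT | VC [22, 18, 6, 9]
  [11] addr=0x28 blk=5 s=1: L1-HIT | VC [22, 18, 6, 9]
  [12] addr=0x48 blk=9 s=1: VC-HIT | VC [22, 18, 6, 5]
  [13] addr=0x2a blk=5 s=1: VC-HIT | VC [22, 18, 6, 9]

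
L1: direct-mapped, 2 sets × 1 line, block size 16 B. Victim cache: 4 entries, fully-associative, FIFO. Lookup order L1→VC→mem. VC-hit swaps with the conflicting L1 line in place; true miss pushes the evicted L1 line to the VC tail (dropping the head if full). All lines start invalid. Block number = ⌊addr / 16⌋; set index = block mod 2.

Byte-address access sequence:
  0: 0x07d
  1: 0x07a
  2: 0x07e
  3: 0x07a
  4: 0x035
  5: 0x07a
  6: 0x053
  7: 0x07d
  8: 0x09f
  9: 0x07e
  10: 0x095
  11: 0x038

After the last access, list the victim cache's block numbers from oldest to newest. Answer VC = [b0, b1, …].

VC = [9, 5, 7]

#0 0x7d→b7/s1 MISS; vc=[]
#1 0x7a→b7/s1 L1-HIT; vc=[]
#2 0x7e→b7/s1 L1-HIT; vc=[]
#3 0x7a→b7/s1 L1-HIT; vc=[]
#4 0x35→b3/s1 MISS; vc=[7]
#5 0x7a→b7/s1 VC-HIT; vc=[3]
#6 0x53→b5/s1 MISS; vc=[3,7]
#7 0x7d→b7/s1 VC-HIT; vc=[3,5]
#8 0x9f→b9/s1 MISS; vc=[3,5,7]
#9 0x7e→b7/s1 VC-HIT; vc=[3,5,9]
#10 0x95→b9/s1 VC-HIT; vc=[3,5,7]
#11 0x38→b3/s1 VC-HIT; vc=[9,5,7]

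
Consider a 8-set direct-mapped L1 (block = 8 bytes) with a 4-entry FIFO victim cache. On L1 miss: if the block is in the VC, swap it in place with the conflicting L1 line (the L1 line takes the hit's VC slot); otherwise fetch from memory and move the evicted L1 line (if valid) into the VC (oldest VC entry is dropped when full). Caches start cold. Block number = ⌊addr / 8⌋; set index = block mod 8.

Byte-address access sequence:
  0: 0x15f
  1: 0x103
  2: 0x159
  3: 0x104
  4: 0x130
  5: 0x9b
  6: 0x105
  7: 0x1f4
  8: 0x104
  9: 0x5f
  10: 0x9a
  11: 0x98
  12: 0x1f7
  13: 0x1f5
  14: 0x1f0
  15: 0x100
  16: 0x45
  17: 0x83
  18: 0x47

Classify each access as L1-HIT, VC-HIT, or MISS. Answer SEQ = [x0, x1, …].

SEQ = [MISS, MISS, L1-HIT, L1-HIT, MISS, MISS, L1-HIT, MISS, L1-HIT, MISS, VC-HIT, L1-HIT, L1-HIT, L1-HIT, L1-HIT, L1-HIT, MISS, MISS, VC-HIT]

#0 0x15f→b43/s3 MISS; vc=[]
#1 0x103→b32/s0 MISS; vc=[]
#2 0x159→b43/s3 L1-HIT; vc=[]
#3 0x104→b32/s0 L1-HIT; vc=[]
#4 0x130→b38/s6 MISS; vc=[]
#5 0x9b→b19/s3 MISS; vc=[43]
#6 0x105→b32/s0 L1-HIT; vc=[43]
#7 0x1f4→b62/s6 MISS; vc=[43,38]
#8 0x104→b32/s0 L1-HIT; vc=[43,38]
#9 0x5f→b11/s3 MISS; vc=[43,38,19]
#10 0x9a→b19/s3 VC-HIT; vc=[43,38,11]
#11 0x98→b19/s3 L1-HIT; vc=[43,38,11]
#12 0x1f7→b62/s6 L1-HIT; vc=[43,38,11]
#13 0x1f5→b62/s6 L1-HIT; vc=[43,38,11]
#14 0x1f0→b62/s6 L1-HIT; vc=[43,38,11]
#15 0x100→b32/s0 L1-HIT; vc=[43,38,11]
#16 0x45→b8/s0 MISS; vc=[43,38,11,32]
#17 0x83→b16/s0 MISS; vc=[38,11,32,8]
#18 0x47→b8/s0 VC-HIT; vc=[38,11,32,16]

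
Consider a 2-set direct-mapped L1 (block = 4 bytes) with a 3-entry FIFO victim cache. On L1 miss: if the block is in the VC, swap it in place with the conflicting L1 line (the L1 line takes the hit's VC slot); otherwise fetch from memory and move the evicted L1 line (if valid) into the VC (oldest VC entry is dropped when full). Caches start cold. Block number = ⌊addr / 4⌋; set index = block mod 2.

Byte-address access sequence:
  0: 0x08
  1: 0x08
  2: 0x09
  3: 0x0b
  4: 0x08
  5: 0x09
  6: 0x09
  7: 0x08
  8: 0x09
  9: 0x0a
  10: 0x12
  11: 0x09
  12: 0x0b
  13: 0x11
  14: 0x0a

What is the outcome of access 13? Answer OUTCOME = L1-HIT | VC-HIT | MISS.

0: 0x8 (blk 2, set 0) → MISS  vc=[]
1: 0x8 (blk 2, set 0) → L1-HIT  vc=[]
2: 0x9 (blk 2, set 0) → L1-HIT  vc=[]
3: 0xb (blk 2, set 0) → L1-HIT  vc=[]
4: 0x8 (blk 2, set 0) → L1-HIT  vc=[]
5: 0x9 (blk 2, set 0) → L1-HIT  vc=[]
6: 0x9 (blk 2, set 0) → L1-HIT  vc=[]
7: 0x8 (blk 2, set 0) → L1-HIT  vc=[]
8: 0x9 (blk 2, set 0) → L1-HIT  vc=[]
9: 0xa (blk 2, set 0) → L1-HIT  vc=[]
10: 0x12 (blk 4, set 0) → MISS  vc=[2]
11: 0x9 (blk 2, set 0) → VC-HIT  vc=[4]
12: 0xb (blk 2, set 0) → L1-HIT  vc=[4]
13: 0x11 (blk 4, set 0) → VC-HIT  vc=[2]
14: 0xa (blk 2, set 0) → VC-HIT  vc=[4]

OUTCOME = VC-HIT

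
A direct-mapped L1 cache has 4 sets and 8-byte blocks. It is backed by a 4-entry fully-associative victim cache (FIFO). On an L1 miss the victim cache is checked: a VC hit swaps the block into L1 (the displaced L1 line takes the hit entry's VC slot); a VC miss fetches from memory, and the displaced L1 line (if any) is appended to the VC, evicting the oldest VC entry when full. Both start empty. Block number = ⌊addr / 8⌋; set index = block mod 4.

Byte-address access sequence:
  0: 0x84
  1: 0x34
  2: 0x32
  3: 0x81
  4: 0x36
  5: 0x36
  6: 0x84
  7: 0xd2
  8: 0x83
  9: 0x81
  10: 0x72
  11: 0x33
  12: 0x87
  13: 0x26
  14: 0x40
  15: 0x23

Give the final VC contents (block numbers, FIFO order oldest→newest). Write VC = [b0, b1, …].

#0 0x84→b16/s0 MISS; vc=[]
#1 0x34→b6/s2 MISS; vc=[]
#2 0x32→b6/s2 L1-HIT; vc=[]
#3 0x81→b16/s0 L1-HIT; vc=[]
#4 0x36→b6/s2 L1-HIT; vc=[]
#5 0x36→b6/s2 L1-HIT; vc=[]
#6 0x84→b16/s0 L1-HIT; vc=[]
#7 0xd2→b26/s2 MISS; vc=[6]
#8 0x83→b16/s0 L1-HIT; vc=[6]
#9 0x81→b16/s0 L1-HIT; vc=[6]
#10 0x72→b14/s2 MISS; vc=[6,26]
#11 0x33→b6/s2 VC-HIT; vc=[14,26]
#12 0x87→b16/s0 L1-HIT; vc=[14,26]
#13 0x26→b4/s0 MISS; vc=[14,26,16]
#14 0x40→b8/s0 MISS; vc=[14,26,16,4]
#15 0x23→b4/s0 VC-HIT; vc=[14,26,16,8]

VC = [14, 26, 16, 8]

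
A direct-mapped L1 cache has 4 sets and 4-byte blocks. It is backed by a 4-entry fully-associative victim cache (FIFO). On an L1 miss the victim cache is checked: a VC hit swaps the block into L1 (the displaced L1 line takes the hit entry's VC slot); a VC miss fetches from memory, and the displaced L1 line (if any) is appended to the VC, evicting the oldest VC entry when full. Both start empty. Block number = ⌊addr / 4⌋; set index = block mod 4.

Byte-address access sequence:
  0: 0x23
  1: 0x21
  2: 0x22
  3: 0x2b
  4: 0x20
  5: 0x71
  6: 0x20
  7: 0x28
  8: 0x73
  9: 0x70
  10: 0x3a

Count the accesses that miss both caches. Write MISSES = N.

  [0] addr=0x23 blk=8 s=0: MISS | VC []
  [1] addr=0x21 blk=8 s=0: L1-HIT | VC []
  [2] addr=0x22 blk=8 s=0: L1-HIT | VC []
  [3] addr=0x2b blk=10 s=2: MISS | VC []
  [4] addr=0x20 blk=8 s=0: L1-HIT | VC []
  [5] addr=0x71 blk=28 s=0: MISS | VC [8]
  [6] addr=0x20 blk=8 s=0: VC-HIT | VC [28]
  [7] addr=0x28 blk=10 s=2: L1-HIT | VC [28]
  [8] addr=0x73 blk=28 s=0: VC-HIT | VC [8]
  [9] addr=0x70 blk=28 s=0: L1-HIT | VC [8]
  [10] addr=0x3a blk=14 s=2: MISS | VC [8, 10]

MISSES = 4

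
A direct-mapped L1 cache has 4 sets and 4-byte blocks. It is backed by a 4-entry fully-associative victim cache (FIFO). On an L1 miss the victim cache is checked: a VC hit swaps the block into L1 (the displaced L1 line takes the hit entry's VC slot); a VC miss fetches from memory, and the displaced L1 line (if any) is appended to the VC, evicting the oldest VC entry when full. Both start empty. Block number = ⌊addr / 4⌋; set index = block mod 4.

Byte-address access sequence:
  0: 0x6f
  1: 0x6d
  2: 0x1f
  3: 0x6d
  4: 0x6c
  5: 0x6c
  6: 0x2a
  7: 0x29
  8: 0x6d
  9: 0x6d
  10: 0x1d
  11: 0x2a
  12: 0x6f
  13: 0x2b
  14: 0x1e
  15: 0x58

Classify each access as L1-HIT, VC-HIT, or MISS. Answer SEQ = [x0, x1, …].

SEQ = [MISS, L1-HIT, MISS, VC-HIT, L1-HIT, L1-HIT, MISS, L1-HIT, L1-HIT, L1-HIT, VC-HIT, L1-HIT, VC-HIT, L1-HIT, VC-HIT, MISS]

  [0] addr=0x6f blk=27 s=3: MISS | VC []
  [1] addr=0x6d blk=27 s=3: L1-HIT | VC []
  [2] addr=0x1f blk=7 s=3: MISS | VC [27]
  [3] addr=0x6d blk=27 s=3: VC-HIT | VC [7]
  [4] addr=0x6c blk=27 s=3: L1-HIT | VC [7]
  [5] addr=0x6c blk=27 s=3: L1-HIT | VC [7]
  [6] addr=0x2a blk=10 s=2: MISS | VC [7]
  [7] addr=0x29 blk=10 s=2: L1-HIT | VC [7]
  [8] addr=0x6d blk=27 s=3: L1-HIT | VC [7]
  [9] addr=0x6d blk=27 s=3: L1-HIT | VC [7]
  [10] addr=0x1d blk=7 s=3: VC-HIT | VC [27]
  [11] addr=0x2a blk=10 s=2: L1-HIT | VC [27]
  [12] addr=0x6f blk=27 s=3: VC-HIT | VC [7]
  [13] addr=0x2b blk=10 s=2: L1-HIT | VC [7]
  [14] addr=0x1e blk=7 s=3: VC-HIT | VC [27]
  [15] addr=0x58 blk=22 s=2: MISS | VC [27, 10]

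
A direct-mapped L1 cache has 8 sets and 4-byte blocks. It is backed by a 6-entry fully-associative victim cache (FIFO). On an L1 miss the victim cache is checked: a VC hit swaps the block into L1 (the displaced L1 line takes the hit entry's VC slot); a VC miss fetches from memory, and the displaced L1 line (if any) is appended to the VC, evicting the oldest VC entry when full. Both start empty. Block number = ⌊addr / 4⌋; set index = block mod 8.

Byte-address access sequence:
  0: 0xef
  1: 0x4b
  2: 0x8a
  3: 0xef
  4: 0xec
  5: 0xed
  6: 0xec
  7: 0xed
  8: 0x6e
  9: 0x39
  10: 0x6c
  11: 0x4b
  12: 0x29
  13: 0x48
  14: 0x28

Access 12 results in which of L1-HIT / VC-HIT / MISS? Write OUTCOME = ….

OUTCOME = MISS

0: 0xef (blk 59, set 3) → MISS  vc=[]
1: 0x4b (blk 18, set 2) → MISS  vc=[]
2: 0x8a (blk 34, set 2) → MISS  vc=[18]
3: 0xef (blk 59, set 3) → L1-HIT  vc=[18]
4: 0xec (blk 59, set 3) → L1-HIT  vc=[18]
5: 0xed (blk 59, set 3) → L1-HIT  vc=[18]
6: 0xec (blk 59, set 3) → L1-HIT  vc=[18]
7: 0xed (blk 59, set 3) → L1-HIT  vc=[18]
8: 0x6e (blk 27, set 3) → MISS  vc=[18, 59]
9: 0x39 (blk 14, set 6) → MISS  vc=[18, 59]
10: 0x6c (blk 27, set 3) → L1-HIT  vc=[18, 59]
11: 0x4b (blk 18, set 2) → VC-HIT  vc=[34, 59]
12: 0x29 (blk 10, set 2) → MISS  vc=[34, 59, 18]
13: 0x48 (blk 18, set 2) → VC-HIT  vc=[34, 59, 10]
14: 0x28 (blk 10, set 2) → VC-HIT  vc=[34, 59, 18]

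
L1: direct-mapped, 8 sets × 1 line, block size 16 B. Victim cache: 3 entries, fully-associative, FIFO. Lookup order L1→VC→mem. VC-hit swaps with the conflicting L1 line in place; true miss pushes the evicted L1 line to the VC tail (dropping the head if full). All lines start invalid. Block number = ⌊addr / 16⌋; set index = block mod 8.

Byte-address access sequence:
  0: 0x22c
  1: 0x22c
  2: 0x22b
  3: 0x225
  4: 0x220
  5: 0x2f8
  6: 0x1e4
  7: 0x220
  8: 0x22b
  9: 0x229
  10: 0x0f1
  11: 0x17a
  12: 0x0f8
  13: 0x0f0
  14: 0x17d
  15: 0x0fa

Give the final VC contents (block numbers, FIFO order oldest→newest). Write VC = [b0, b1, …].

VC = [47, 23]

0: 0x22c (blk 34, set 2) → MISS  vc=[]
1: 0x22c (blk 34, set 2) → L1-HIT  vc=[]
2: 0x22b (blk 34, set 2) → L1-HIT  vc=[]
3: 0x225 (blk 34, set 2) → L1-HIT  vc=[]
4: 0x220 (blk 34, set 2) → L1-HIT  vc=[]
5: 0x2f8 (blk 47, set 7) → MISS  vc=[]
6: 0x1e4 (blk 30, set 6) → MISS  vc=[]
7: 0x220 (blk 34, set 2) → L1-HIT  vc=[]
8: 0x22b (blk 34, set 2) → L1-HIT  vc=[]
9: 0x229 (blk 34, set 2) → L1-HIT  vc=[]
10: 0xf1 (blk 15, set 7) → MISS  vc=[47]
11: 0x17a (blk 23, set 7) → MISS  vc=[47, 15]
12: 0xf8 (blk 15, set 7) → VC-HIT  vc=[47, 23]
13: 0xf0 (blk 15, set 7) → L1-HIT  vc=[47, 23]
14: 0x17d (blk 23, set 7) → VC-HIT  vc=[47, 15]
15: 0xfa (blk 15, set 7) → VC-HIT  vc=[47, 23]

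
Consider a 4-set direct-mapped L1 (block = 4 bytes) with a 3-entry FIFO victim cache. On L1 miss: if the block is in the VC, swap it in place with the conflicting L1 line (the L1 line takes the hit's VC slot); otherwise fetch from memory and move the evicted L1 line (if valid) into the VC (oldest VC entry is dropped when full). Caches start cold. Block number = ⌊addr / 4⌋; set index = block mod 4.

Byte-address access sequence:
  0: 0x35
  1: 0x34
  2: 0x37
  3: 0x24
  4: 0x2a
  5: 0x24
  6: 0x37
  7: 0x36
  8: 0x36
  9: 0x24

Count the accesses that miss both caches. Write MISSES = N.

  [0] addr=0x35 blk=13 s=1: MISS | VC []
  [1] addr=0x34 blk=13 s=1: L1-HIT | VC []
  [2] addr=0x37 blk=13 s=1: L1-HIT | VC []
  [3] addr=0x24 blk=9 s=1: MISS | VC [13]
  [4] addr=0x2a blk=10 s=2: MISS | VC [13]
  [5] addr=0x24 blk=9 s=1: L1-HIT | VC [13]
  [6] addr=0x37 blk=13 s=1: VC-HIT | VC [9]
  [7] addr=0x36 blk=13 s=1: L1-HIT | VC [9]
  [8] addr=0x36 blk=13 s=1: L1-HIT | VC [9]
  [9] addr=0x24 blk=9 s=1: VC-HIT | VC [13]

MISSES = 3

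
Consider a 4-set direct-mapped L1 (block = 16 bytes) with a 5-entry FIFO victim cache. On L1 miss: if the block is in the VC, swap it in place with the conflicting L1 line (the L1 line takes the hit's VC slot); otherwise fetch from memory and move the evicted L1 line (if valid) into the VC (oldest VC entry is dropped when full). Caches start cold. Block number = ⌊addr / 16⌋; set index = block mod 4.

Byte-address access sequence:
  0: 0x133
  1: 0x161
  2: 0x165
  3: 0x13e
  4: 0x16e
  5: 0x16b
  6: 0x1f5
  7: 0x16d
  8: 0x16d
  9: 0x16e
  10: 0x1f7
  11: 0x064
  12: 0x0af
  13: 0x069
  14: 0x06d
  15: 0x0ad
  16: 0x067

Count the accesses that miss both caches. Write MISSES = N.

MISSES = 5

#0 0x133→b19/s3 MISS; vc=[]
#1 0x161→b22/s2 MISS; vc=[]
#2 0x165→b22/s2 L1-HIT; vc=[]
#3 0x13e→b19/s3 L1-HIT; vc=[]
#4 0x16e→b22/s2 L1-HIT; vc=[]
#5 0x16b→b22/s2 L1-HIT; vc=[]
#6 0x1f5→b31/s3 MISS; vc=[19]
#7 0x16d→b22/s2 L1-HIT; vc=[19]
#8 0x16d→b22/s2 L1-HIT; vc=[19]
#9 0x16e→b22/s2 L1-HIT; vc=[19]
#10 0x1f7→b31/s3 L1-HIT; vc=[19]
#11 0x64→b6/s2 MISS; vc=[19,22]
#12 0xaf→b10/s2 MISS; vc=[19,22,6]
#13 0x69→b6/s2 VC-HIT; vc=[19,22,10]
#14 0x6d→b6/s2 L1-HIT; vc=[19,22,10]
#15 0xad→b10/s2 VC-HIT; vc=[19,22,6]
#16 0x67→b6/s2 VC-HIT; vc=[19,22,10]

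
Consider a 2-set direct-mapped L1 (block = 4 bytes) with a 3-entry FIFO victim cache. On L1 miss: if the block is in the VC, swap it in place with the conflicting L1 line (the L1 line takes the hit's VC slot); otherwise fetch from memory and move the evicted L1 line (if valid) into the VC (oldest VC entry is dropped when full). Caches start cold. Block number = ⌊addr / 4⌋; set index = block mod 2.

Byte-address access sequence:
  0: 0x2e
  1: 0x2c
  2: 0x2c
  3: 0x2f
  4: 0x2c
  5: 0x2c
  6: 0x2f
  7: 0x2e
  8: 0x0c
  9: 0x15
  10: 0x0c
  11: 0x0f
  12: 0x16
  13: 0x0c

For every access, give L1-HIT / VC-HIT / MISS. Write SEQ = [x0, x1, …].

#0 0x2e→b11/s1 MISS; vc=[]
#1 0x2c→b11/s1 L1-HIT; vc=[]
#2 0x2c→b11/s1 L1-HIT; vc=[]
#3 0x2f→b11/s1 L1-HIT; vc=[]
#4 0x2c→b11/s1 L1-HIT; vc=[]
#5 0x2c→b11/s1 L1-HIT; vc=[]
#6 0x2f→b11/s1 L1-HIT; vc=[]
#7 0x2e→b11/s1 L1-HIT; vc=[]
#8 0xc→b3/s1 MISS; vc=[11]
#9 0x15→b5/s1 MISS; vc=[11,3]
#10 0xc→b3/s1 VC-HIT; vc=[11,5]
#11 0xf→b3/s1 L1-HIT; vc=[11,5]
#12 0x16→b5/s1 VC-HIT; vc=[11,3]
#13 0xc→b3/s1 VC-HIT; vc=[11,5]

SEQ = [MISS, L1-HIT, L1-HIT, L1-HIT, L1-HIT, L1-HIT, L1-HIT, L1-HIT, MISS, MISS, VC-HIT, L1-HIT, VC-HIT, VC-HIT]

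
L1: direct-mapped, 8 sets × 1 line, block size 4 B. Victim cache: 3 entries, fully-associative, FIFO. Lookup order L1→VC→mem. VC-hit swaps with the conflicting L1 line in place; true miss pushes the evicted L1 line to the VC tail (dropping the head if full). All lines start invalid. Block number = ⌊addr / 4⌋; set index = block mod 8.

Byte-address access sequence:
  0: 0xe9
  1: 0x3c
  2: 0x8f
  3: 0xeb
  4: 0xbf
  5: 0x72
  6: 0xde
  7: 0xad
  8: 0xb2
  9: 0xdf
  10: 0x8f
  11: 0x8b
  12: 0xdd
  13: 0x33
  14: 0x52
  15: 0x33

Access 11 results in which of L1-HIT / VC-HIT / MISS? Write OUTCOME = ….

0: 0xe9 (blk 58, set 2) → MISS  vc=[]
1: 0x3c (blk 15, set 7) → MISS  vc=[]
2: 0x8f (blk 35, set 3) → MISS  vc=[]
3: 0xeb (blk 58, set 2) → L1-HIT  vc=[]
4: 0xbf (blk 47, set 7) → MISS  vc=[15]
5: 0x72 (blk 28, set 4) → MISS  vc=[15]
6: 0xde (blk 55, set 7) → MISS  vc=[15, 47]
7: 0xad (blk 43, set 3) → MISS  vc=[15, 47, 35]
8: 0xb2 (blk 44, set 4) → MISS  vc=[47, 35, 28]
9: 0xdf (blk 55, set 7) → L1-HIT  vc=[47, 35, 28]
10: 0x8f (blk 35, set 3) → VC-HIT  vc=[47, 43, 28]
11: 0x8b (blk 34, set 2) → MISS  vc=[43, 28, 58]
12: 0xdd (blk 55, set 7) → L1-HIT  vc=[43, 28, 58]
13: 0x33 (blk 12, set 4) → MISS  vc=[28, 58, 44]
14: 0x52 (blk 20, set 4) → MISS  vc=[58, 44, 12]
15: 0x33 (blk 12, set 4) → VC-HIT  vc=[58, 44, 20]

OUTCOME = MISS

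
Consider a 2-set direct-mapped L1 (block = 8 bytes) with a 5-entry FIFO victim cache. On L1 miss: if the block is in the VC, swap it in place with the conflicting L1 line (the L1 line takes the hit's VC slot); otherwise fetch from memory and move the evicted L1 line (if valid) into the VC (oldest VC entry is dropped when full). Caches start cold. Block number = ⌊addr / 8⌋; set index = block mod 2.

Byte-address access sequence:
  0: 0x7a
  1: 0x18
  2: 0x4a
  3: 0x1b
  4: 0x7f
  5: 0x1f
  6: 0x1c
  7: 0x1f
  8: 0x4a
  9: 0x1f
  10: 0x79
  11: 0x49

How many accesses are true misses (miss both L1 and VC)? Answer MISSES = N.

MISSES = 3

  [0] addr=0x7a blk=15 s=1: MISS | VC []
  [1] addr=0x18 blk=3 s=1: MISS | VC [15]
  [2] addr=0x4a blk=9 s=1: MISS | VC [15, 3]
  [3] addr=0x1b blk=3 s=1: VC-HIT | VC [15, 9]
  [4] addr=0x7f blk=15 s=1: VC-HIT | VC [3, 9]
  [5] addr=0x1f blk=3 s=1: VC-HIT | VC [15, 9]
  [6] addr=0x1c blk=3 s=1: L1-HIT | VC [15, 9]
  [7] addr=0x1f blk=3 s=1: L1-HIT | VC [15, 9]
  [8] addr=0x4a blk=9 s=1: VC-HIT | VC [15, 3]
  [9] addr=0x1f blk=3 s=1: VC-HIT | VC [15, 9]
  [10] addr=0x79 blk=15 s=1: VC-HIT | VC [3, 9]
  [11] addr=0x49 blk=9 s=1: VC-HIT | VC [3, 15]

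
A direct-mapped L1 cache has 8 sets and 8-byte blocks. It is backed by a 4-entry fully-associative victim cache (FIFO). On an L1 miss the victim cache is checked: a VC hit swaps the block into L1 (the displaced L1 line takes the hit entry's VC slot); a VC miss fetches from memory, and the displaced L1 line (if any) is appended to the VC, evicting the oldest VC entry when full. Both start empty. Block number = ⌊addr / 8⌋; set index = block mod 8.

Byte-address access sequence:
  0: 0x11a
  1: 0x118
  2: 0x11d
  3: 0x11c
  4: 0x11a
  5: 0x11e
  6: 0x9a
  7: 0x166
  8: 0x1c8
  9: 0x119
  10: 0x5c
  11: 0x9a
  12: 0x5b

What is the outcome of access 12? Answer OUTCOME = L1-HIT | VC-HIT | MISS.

#0 0x11a→b35/s3 MISS; vc=[]
#1 0x118→b35/s3 L1-HIT; vc=[]
#2 0x11d→b35/s3 L1-HIT; vc=[]
#3 0x11c→b35/s3 L1-HIT; vc=[]
#4 0x11a→b35/s3 L1-HIT; vc=[]
#5 0x11e→b35/s3 L1-HIT; vc=[]
#6 0x9a→b19/s3 MISS; vc=[35]
#7 0x166→b44/s4 MISS; vc=[35]
#8 0x1c8→b57/s1 MISS; vc=[35]
#9 0x119→b35/s3 VC-HIT; vc=[19]
#10 0x5c→b11/s3 MISS; vc=[19,35]
#11 0x9a→b19/s3 VC-HIT; vc=[11,35]
#12 0x5b→b11/s3 VC-HIT; vc=[19,35]

OUTCOME = VC-HIT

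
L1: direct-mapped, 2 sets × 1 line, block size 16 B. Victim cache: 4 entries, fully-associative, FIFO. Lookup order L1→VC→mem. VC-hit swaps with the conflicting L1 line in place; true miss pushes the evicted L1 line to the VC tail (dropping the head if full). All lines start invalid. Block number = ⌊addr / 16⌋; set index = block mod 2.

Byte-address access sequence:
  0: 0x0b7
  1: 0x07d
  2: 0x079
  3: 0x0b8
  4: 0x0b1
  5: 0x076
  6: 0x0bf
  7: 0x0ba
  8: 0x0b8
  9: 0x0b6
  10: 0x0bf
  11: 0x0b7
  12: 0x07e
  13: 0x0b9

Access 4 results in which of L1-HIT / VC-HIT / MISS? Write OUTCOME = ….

0: 0xb7 (blk 11, set 1) → MISS  vc=[]
1: 0x7d (blk 7, set 1) → MISS  vc=[11]
2: 0x79 (blk 7, set 1) → L1-HIT  vc=[11]
3: 0xb8 (blk 11, set 1) → VC-HIT  vc=[7]
4: 0xb1 (blk 11, set 1) → L1-HIT  vc=[7]
5: 0x76 (blk 7, set 1) → VC-HIT  vc=[11]
6: 0xbf (blk 11, set 1) → VC-HIT  vc=[7]
7: 0xba (blk 11, set 1) → L1-HIT  vc=[7]
8: 0xb8 (blk 11, set 1) → L1-HIT  vc=[7]
9: 0xb6 (blk 11, set 1) → L1-HIT  vc=[7]
10: 0xbf (blk 11, set 1) → L1-HIT  vc=[7]
11: 0xb7 (blk 11, set 1) → L1-HIT  vc=[7]
12: 0x7e (blk 7, set 1) → VC-HIT  vc=[11]
13: 0xb9 (blk 11, set 1) → VC-HIT  vc=[7]

OUTCOME = L1-HIT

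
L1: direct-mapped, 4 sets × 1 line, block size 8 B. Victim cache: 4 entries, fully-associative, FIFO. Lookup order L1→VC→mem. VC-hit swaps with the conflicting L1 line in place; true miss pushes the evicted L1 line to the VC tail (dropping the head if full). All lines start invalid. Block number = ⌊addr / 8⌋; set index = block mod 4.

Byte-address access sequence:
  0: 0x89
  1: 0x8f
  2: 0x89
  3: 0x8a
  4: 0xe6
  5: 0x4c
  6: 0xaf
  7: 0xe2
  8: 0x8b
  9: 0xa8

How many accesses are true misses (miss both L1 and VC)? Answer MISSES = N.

MISSES = 4

  [0] addr=0x89 blk=17 s=1: MISS | VC []
  [1] addr=0x8f blk=17 s=1: L1-HIT | VC []
  [2] addr=0x89 blk=17 s=1: L1-HIT | VC []
  [3] addr=0x8a blk=17 s=1: L1-HIT | VC []
  [4] addr=0xe6 blk=28 s=0: MISS | VC []
  [5] addr=0x4c blk=9 s=1: MISS | VC [17]
  [6] addr=0xaf blk=21 s=1: MISS | VC [17, 9]
  [7] addr=0xe2 blk=28 s=0: L1-HIT | VC [17, 9]
  [8] addr=0x8b blk=17 s=1: VC-HIT | VC [21, 9]
  [9] addr=0xa8 blk=21 s=1: VC-HIT | VC [17, 9]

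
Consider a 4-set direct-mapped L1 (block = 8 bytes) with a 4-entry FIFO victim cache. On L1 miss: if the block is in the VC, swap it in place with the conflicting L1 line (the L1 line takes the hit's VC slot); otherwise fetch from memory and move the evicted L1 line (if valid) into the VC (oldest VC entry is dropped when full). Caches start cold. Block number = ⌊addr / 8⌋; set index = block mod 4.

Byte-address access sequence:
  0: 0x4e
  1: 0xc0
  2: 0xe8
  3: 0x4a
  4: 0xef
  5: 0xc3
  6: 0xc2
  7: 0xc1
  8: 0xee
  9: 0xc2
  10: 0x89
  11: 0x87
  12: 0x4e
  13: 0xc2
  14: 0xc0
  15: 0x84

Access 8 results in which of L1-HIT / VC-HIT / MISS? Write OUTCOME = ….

OUTCOME = L1-HIT

0: 0x4e (blk 9, set 1) → MISS  vc=[]
1: 0xc0 (blk 24, set 0) → MISS  vc=[]
2: 0xe8 (blk 29, set 1) → MISS  vc=[9]
3: 0x4a (blk 9, set 1) → VC-HIT  vc=[29]
4: 0xef (blk 29, set 1) → VC-HIT  vc=[9]
5: 0xc3 (blk 24, set 0) → L1-HIT  vc=[9]
6: 0xc2 (blk 24, set 0) → L1-HIT  vc=[9]
7: 0xc1 (blk 24, set 0) → L1-HIT  vc=[9]
8: 0xee (blk 29, set 1) → L1-HIT  vc=[9]
9: 0xc2 (blk 24, set 0) → L1-HIT  vc=[9]
10: 0x89 (blk 17, set 1) → MISS  vc=[9, 29]
11: 0x87 (blk 16, set 0) → MISS  vc=[9, 29, 24]
12: 0x4e (blk 9, set 1) → VC-HIT  vc=[17, 29, 24]
13: 0xc2 (blk 24, set 0) → VC-HIT  vc=[17, 29, 16]
14: 0xc0 (blk 24, set 0) → L1-HIT  vc=[17, 29, 16]
15: 0x84 (blk 16, set 0) → VC-HIT  vc=[17, 29, 24]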